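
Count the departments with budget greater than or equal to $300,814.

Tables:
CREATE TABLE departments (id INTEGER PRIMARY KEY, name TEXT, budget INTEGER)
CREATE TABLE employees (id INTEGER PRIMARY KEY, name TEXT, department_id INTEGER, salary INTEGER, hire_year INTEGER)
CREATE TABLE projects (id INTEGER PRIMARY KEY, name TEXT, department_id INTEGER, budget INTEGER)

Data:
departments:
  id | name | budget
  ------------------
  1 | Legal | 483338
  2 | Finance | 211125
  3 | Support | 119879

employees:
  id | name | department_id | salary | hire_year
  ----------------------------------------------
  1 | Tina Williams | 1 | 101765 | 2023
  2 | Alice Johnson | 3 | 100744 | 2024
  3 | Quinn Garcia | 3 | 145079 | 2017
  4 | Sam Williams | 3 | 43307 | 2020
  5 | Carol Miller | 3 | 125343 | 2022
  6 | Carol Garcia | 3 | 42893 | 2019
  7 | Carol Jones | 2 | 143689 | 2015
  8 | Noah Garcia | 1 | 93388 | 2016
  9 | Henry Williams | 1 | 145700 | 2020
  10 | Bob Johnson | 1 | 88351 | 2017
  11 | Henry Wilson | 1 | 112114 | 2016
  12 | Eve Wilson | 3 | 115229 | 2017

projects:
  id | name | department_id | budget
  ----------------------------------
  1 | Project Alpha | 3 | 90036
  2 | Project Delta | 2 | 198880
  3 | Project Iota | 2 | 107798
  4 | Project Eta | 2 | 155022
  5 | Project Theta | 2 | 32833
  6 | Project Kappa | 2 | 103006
SELECT COUNT(*) FROM departments WHERE budget >= 300814

Execution result:
1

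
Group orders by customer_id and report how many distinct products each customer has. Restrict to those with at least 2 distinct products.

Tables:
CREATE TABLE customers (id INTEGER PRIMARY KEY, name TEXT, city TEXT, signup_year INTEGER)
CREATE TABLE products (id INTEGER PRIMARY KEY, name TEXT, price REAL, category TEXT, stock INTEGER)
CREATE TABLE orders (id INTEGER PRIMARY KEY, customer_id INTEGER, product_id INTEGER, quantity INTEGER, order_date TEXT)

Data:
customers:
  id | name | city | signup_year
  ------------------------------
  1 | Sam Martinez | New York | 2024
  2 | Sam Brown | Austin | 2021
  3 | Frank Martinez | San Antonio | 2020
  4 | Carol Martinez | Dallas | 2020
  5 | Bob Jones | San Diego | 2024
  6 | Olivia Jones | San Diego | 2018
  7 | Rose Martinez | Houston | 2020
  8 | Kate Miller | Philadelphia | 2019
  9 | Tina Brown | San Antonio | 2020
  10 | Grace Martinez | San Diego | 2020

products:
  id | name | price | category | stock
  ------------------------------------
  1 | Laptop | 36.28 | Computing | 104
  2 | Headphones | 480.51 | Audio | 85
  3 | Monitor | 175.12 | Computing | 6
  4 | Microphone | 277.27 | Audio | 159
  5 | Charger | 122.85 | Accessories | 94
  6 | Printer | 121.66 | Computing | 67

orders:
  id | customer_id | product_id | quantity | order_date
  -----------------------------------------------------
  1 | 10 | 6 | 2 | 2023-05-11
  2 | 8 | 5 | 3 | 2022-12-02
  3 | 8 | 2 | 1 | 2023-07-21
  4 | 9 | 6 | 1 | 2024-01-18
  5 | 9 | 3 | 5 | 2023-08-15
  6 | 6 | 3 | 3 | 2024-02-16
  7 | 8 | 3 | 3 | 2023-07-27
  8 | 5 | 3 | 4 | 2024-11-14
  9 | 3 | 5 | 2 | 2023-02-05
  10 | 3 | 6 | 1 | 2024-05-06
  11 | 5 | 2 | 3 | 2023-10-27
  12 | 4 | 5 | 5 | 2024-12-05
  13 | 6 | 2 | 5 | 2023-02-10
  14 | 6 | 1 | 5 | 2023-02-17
SELECT customer_id, COUNT(DISTINCT product_id) AS distinct_product_count FROM orders GROUP BY customer_id HAVING COUNT(DISTINCT product_id) >= 2

Execution result:
customer_id | distinct_product_count
3 | 2
5 | 2
6 | 3
8 | 3
9 | 2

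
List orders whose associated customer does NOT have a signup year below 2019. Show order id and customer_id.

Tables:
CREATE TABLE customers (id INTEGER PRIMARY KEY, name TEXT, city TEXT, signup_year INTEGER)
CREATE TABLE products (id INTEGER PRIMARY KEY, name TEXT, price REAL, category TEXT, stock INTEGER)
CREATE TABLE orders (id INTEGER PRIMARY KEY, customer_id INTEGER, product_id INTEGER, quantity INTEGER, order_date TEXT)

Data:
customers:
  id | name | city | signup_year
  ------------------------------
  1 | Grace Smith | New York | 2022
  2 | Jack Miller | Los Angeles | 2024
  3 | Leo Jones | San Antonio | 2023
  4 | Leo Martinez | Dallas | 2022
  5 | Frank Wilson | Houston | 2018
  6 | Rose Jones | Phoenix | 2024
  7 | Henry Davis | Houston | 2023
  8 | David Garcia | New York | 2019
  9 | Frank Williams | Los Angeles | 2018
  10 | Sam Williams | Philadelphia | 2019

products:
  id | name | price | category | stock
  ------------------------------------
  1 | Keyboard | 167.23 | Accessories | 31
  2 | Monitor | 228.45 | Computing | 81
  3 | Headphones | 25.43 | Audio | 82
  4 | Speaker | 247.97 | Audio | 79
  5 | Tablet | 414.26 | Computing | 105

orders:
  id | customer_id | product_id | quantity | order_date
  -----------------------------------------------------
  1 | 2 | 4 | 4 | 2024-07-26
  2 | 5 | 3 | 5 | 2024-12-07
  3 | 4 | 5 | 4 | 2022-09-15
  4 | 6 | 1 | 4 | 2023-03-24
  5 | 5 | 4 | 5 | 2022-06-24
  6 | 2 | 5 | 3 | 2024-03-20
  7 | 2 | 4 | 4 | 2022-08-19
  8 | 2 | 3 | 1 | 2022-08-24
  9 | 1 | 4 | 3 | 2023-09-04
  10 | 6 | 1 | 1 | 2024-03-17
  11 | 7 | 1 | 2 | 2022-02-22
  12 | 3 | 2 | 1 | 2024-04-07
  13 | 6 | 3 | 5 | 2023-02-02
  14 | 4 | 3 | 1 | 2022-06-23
SELECT id, customer_id FROM orders WHERE customer_id NOT IN (SELECT id FROM customers WHERE signup_year < 2019)

Execution result:
id | customer_id
1 | 2
3 | 4
4 | 6
6 | 2
7 | 2
8 | 2
9 | 1
10 | 6
11 | 7
12 | 3
13 | 6
14 | 4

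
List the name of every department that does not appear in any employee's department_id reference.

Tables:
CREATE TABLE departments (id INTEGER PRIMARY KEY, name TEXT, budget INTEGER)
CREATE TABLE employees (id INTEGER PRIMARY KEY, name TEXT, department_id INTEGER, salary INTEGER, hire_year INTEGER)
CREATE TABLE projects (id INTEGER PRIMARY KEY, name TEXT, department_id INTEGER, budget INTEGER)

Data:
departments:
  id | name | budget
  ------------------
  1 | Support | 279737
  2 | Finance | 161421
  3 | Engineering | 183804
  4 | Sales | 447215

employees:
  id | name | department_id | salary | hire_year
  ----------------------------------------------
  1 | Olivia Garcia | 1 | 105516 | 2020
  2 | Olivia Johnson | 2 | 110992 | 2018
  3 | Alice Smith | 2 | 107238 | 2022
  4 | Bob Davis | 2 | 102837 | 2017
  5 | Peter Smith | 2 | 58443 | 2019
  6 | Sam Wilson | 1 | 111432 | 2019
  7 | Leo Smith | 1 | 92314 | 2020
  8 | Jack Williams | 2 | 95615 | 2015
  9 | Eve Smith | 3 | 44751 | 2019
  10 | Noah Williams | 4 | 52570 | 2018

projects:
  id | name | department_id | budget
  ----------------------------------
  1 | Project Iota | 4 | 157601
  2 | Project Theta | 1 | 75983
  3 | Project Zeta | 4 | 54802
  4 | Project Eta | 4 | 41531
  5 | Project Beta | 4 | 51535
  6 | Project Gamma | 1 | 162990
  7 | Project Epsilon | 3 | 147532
SELECT p.name FROM departments p LEFT JOIN employees c ON c.department_id = p.id WHERE c.id IS NULL

Execution result:
(no rows)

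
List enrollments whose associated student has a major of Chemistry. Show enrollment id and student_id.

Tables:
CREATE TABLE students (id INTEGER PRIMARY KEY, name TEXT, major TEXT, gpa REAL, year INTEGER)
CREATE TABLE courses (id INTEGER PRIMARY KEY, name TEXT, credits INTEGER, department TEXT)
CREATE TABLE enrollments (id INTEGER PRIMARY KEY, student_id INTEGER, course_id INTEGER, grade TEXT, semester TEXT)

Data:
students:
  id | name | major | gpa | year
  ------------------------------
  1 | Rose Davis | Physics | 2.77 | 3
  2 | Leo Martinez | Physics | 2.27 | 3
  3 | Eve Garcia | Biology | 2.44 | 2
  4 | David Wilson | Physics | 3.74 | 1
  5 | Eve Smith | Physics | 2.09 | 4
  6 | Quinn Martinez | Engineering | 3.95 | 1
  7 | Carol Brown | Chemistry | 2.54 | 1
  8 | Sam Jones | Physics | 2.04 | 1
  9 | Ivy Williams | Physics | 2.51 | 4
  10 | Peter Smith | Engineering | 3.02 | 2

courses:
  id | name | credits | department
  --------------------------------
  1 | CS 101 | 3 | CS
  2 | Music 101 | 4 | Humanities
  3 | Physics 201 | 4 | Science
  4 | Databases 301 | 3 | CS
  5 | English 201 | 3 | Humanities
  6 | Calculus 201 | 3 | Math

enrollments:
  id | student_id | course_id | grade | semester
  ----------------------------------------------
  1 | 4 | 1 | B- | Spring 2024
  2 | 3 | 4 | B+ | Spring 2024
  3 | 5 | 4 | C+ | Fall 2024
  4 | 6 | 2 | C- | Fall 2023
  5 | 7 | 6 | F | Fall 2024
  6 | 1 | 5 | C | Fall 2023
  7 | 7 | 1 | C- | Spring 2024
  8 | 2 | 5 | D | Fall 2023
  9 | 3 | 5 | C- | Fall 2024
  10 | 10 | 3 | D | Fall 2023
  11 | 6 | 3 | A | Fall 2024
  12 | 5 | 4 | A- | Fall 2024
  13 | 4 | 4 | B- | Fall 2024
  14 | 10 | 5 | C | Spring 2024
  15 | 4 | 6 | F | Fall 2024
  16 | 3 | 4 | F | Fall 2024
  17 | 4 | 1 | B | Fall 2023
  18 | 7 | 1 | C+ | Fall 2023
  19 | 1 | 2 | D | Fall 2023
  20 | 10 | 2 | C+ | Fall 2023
SELECT id, student_id FROM enrollments WHERE student_id IN (SELECT id FROM students WHERE major = 'Chemistry')

Execution result:
id | student_id
5 | 7
7 | 7
18 | 7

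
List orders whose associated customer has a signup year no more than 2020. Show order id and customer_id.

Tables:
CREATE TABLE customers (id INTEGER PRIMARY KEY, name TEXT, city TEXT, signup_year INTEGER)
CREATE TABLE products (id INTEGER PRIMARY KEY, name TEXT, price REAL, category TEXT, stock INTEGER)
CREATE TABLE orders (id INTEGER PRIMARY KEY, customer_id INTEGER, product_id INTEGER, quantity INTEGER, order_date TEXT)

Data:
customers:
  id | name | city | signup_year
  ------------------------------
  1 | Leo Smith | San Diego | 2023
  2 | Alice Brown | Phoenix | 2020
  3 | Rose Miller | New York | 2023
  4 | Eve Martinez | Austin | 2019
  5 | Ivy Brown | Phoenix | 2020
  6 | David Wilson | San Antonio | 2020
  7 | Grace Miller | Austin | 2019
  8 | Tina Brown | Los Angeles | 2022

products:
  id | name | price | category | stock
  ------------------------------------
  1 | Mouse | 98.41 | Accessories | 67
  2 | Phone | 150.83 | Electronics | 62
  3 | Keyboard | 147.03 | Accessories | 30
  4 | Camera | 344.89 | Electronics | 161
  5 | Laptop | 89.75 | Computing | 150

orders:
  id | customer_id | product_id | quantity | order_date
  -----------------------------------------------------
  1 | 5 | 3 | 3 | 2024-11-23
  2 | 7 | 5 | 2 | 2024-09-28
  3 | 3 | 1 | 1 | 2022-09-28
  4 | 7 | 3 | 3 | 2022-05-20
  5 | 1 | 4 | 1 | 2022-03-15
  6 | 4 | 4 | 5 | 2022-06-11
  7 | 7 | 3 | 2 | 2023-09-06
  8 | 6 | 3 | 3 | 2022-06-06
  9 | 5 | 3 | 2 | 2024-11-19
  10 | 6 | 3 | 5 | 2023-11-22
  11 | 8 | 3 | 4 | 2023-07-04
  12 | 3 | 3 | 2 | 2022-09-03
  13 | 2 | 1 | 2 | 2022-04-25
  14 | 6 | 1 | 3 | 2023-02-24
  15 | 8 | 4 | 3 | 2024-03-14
SELECT id, customer_id FROM orders WHERE customer_id IN (SELECT id FROM customers WHERE signup_year <= 2020)

Execution result:
id | customer_id
1 | 5
2 | 7
4 | 7
6 | 4
7 | 7
8 | 6
9 | 5
10 | 6
13 | 2
14 | 6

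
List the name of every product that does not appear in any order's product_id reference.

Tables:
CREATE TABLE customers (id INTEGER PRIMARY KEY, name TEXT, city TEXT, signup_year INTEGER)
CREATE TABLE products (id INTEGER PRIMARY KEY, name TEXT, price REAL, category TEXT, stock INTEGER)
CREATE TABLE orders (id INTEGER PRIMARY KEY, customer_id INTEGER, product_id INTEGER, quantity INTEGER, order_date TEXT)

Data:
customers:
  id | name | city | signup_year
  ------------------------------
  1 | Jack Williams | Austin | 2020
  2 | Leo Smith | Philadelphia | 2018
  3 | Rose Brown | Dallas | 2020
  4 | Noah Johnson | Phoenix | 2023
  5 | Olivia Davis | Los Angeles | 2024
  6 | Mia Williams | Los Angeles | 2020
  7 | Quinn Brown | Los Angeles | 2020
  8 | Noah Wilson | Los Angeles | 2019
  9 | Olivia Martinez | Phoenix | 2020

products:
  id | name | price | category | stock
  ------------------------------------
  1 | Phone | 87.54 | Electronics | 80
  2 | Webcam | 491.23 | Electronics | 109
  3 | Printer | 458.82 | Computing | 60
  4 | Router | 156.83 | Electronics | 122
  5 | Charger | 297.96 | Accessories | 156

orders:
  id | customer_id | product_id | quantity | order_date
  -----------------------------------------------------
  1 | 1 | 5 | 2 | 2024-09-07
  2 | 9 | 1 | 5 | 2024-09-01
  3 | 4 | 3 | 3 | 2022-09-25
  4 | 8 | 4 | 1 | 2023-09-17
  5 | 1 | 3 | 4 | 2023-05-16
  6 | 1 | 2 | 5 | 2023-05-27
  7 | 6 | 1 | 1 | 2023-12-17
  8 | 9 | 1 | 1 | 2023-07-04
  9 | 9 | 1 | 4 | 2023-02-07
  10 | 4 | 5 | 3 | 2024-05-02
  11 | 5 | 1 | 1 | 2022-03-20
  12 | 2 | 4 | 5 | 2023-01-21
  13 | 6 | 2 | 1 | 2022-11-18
SELECT p.name FROM products p LEFT JOIN orders c ON c.product_id = p.id WHERE c.id IS NULL

Execution result:
(no rows)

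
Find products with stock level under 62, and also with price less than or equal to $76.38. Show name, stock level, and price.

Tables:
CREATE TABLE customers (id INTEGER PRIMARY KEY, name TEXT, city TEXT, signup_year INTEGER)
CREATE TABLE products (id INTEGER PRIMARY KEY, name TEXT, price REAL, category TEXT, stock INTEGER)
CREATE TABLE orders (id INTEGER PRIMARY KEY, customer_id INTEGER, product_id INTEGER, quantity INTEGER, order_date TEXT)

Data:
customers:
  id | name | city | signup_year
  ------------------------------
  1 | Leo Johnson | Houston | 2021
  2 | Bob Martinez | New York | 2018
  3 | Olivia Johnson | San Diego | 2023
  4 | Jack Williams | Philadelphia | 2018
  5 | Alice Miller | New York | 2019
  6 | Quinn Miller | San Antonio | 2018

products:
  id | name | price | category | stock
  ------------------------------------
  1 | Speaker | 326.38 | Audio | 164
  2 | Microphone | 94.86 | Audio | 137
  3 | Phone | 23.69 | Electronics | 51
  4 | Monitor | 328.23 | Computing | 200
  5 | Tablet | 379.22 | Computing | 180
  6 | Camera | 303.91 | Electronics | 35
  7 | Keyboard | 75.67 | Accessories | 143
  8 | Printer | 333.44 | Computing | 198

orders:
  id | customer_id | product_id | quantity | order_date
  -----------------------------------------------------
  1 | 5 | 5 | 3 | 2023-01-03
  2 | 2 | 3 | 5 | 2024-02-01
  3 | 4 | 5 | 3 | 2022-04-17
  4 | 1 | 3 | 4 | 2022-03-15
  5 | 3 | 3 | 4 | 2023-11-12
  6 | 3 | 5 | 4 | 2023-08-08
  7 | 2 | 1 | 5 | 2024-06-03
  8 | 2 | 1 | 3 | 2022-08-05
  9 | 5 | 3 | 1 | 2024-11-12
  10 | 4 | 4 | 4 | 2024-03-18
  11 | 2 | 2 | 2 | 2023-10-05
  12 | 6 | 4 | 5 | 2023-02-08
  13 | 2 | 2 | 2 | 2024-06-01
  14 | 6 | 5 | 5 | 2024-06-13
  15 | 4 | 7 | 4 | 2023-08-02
SELECT name, stock, price FROM products WHERE stock < 62 AND price <= 76.38

Execution result:
name | stock | price
Phone | 51 | 23.69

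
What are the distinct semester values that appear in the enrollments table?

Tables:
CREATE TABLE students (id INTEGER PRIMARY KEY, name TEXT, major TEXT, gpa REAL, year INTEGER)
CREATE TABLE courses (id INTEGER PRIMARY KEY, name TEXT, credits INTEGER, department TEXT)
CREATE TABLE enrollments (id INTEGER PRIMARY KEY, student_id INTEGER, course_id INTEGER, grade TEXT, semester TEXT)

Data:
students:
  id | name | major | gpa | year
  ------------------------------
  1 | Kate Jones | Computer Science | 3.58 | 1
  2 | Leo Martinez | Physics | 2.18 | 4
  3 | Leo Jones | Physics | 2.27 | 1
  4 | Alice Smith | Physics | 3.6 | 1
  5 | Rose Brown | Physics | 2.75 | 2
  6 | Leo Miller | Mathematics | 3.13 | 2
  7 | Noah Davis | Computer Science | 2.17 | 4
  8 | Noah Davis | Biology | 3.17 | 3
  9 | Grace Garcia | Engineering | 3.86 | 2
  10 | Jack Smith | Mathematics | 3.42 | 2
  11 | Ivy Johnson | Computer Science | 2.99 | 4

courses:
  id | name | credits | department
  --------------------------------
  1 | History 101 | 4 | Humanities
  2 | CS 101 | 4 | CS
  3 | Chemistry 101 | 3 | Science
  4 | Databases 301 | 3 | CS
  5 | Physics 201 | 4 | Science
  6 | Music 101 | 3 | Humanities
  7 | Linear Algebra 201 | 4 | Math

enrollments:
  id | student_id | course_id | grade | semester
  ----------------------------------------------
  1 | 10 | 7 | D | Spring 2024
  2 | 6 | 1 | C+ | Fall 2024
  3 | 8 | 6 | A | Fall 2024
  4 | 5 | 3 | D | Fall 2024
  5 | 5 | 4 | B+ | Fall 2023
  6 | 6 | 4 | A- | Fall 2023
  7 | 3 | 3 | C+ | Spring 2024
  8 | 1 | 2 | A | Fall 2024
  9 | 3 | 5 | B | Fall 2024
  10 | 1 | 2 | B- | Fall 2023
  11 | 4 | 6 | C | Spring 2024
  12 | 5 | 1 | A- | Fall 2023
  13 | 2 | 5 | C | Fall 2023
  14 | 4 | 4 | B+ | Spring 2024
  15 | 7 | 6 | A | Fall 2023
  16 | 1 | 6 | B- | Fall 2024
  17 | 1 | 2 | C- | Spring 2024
SELECT DISTINCT semester FROM enrollments

Execution result:
semester
Spring 2024
Fall 2024
Fall 2023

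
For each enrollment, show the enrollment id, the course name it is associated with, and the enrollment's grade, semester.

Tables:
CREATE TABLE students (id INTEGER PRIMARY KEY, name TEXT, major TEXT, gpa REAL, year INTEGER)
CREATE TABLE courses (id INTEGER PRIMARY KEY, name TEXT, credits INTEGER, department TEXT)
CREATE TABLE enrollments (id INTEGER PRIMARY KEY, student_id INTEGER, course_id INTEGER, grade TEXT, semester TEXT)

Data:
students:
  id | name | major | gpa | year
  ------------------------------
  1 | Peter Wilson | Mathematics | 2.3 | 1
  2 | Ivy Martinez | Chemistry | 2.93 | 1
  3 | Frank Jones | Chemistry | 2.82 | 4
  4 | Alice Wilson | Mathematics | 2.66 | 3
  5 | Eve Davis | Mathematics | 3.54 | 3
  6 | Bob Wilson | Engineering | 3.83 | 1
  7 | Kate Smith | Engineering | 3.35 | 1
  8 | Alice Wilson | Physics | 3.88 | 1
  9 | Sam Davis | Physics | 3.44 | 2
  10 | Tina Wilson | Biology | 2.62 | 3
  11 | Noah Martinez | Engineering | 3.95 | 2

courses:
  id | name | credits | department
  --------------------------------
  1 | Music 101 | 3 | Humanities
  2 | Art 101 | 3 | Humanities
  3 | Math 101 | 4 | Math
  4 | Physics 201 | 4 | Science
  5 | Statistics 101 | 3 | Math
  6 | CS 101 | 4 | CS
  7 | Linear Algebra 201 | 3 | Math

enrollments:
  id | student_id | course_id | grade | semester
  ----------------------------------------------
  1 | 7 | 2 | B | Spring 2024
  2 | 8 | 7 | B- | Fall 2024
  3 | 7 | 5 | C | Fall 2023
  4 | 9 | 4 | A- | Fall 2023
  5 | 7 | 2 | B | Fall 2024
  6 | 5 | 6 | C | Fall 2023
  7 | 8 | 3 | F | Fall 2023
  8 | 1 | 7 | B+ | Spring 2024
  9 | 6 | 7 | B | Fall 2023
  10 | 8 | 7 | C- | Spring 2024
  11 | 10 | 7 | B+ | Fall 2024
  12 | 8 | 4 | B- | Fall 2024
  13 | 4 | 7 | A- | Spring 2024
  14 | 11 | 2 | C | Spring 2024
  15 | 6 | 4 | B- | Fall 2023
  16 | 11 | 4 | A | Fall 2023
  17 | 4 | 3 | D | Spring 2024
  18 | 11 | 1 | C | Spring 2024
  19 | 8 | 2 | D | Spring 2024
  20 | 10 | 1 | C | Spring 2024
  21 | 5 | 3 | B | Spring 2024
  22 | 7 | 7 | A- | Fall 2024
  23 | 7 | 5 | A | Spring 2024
SELECT c.id, p.name AS course, c.grade, c.semester FROM enrollments c JOIN courses p ON c.course_id = p.id

Execution result:
id | course | grade | semester
1 | Art 101 | B | Spring 2024
2 | Linear Algebra 201 | B- | Fall 2024
3 | Statistics 101 | C | Fall 2023
4 | Physics 201 | A- | Fall 2023
5 | Art 101 | B | Fall 2024
6 | CS 101 | C | Fall 2023
7 | Math 101 | F | Fall 2023
8 | Linear Algebra 201 | B+ | Spring 2024
9 | Linear Algebra 201 | B | Fall 2023
10 | Linear Algebra 201 | C- | Spring 2024
11 | Linear Algebra 201 | B+ | Fall 2024
12 | Physics 201 | B- | Fall 2024
13 | Linear Algebra 201 | A- | Spring 2024
14 | Art 101 | C | Spring 2024
15 | Physics 201 | B- | Fall 2023
16 | Physics 201 | A | Fall 2023
17 | Math 101 | D | Spring 2024
18 | Music 101 | C | Spring 2024
19 | Art 101 | D | Spring 2024
20 | Music 101 | C | Spring 2024
21 | Math 101 | B | Spring 2024
22 | Linear Algebra 201 | A- | Fall 2024
23 | Statistics 101 | A | Spring 2024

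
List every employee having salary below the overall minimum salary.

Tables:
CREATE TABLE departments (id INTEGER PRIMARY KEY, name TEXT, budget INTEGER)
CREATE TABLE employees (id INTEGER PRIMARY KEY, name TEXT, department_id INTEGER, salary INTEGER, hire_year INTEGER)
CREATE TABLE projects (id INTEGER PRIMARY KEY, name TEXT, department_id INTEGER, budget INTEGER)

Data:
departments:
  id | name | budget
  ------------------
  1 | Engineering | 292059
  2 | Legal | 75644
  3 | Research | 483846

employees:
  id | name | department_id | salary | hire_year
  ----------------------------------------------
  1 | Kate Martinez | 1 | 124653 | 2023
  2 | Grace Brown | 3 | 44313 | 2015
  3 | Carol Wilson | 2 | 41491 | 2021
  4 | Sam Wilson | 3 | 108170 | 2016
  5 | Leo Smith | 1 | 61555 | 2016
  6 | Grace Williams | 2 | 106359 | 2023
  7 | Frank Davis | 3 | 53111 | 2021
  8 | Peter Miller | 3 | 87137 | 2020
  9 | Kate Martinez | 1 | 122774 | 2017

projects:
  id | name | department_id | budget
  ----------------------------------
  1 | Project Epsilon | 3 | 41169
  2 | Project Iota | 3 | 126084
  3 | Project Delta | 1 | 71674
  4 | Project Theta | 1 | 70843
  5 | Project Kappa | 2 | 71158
SELECT name, salary FROM employees WHERE salary < (SELECT MIN(salary) FROM employees)

Execution result:
(no rows)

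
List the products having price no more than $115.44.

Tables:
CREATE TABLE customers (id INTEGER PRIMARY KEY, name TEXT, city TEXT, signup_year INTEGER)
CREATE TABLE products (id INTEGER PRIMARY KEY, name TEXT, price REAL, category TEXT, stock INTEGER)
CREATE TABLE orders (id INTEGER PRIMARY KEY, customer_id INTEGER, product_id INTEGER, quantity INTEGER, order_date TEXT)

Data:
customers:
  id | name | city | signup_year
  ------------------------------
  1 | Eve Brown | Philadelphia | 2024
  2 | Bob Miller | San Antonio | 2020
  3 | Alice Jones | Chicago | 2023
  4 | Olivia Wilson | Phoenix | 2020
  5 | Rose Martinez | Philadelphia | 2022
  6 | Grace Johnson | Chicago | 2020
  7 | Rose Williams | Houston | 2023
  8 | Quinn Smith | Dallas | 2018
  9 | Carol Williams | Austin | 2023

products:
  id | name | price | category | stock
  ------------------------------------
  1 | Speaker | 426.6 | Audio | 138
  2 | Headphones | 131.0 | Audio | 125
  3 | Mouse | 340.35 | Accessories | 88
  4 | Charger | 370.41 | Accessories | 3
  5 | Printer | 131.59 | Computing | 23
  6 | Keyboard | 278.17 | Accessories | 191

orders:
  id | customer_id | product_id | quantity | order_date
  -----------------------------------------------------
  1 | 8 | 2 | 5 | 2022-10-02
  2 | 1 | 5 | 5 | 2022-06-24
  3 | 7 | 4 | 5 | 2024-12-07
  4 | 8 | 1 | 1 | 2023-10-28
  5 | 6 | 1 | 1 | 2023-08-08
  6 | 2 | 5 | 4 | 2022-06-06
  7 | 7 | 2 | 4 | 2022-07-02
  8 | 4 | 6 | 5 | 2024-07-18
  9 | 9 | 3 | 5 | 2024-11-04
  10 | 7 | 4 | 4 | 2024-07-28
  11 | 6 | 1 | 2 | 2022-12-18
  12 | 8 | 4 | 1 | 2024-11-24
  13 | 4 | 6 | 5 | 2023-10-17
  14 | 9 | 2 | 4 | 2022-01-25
SELECT name, price FROM products WHERE price <= 115.44

Execution result:
(no rows)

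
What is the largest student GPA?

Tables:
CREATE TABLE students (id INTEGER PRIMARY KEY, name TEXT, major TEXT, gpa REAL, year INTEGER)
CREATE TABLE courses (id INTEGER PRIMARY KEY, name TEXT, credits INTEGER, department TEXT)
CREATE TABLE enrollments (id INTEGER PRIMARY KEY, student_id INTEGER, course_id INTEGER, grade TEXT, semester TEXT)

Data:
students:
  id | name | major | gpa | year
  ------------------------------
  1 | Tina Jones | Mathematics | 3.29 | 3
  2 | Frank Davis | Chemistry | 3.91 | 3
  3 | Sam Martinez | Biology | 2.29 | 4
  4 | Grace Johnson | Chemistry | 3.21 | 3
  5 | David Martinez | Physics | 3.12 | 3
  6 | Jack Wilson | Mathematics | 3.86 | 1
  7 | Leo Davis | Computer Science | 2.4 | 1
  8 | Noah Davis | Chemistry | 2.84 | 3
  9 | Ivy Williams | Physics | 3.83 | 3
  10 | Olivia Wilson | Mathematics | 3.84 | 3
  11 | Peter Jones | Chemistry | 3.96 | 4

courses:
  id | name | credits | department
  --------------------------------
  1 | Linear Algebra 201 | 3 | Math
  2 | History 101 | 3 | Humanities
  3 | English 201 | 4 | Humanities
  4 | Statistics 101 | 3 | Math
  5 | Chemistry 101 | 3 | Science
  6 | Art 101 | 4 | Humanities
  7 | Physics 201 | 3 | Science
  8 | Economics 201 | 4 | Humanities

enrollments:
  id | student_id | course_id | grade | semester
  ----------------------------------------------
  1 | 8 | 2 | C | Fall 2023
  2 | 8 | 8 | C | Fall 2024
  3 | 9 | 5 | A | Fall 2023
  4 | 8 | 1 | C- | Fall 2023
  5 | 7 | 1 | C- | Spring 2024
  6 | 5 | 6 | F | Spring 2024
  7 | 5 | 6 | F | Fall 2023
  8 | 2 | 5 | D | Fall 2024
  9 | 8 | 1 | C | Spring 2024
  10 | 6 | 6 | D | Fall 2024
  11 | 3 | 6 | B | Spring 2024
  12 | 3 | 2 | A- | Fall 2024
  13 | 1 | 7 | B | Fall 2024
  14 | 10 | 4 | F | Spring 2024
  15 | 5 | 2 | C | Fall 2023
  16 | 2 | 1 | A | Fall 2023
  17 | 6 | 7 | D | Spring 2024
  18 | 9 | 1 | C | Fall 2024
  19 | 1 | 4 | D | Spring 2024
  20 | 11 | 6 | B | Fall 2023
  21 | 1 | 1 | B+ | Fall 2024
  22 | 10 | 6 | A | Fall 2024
SELECT MAX(gpa) FROM students

Execution result:
3.96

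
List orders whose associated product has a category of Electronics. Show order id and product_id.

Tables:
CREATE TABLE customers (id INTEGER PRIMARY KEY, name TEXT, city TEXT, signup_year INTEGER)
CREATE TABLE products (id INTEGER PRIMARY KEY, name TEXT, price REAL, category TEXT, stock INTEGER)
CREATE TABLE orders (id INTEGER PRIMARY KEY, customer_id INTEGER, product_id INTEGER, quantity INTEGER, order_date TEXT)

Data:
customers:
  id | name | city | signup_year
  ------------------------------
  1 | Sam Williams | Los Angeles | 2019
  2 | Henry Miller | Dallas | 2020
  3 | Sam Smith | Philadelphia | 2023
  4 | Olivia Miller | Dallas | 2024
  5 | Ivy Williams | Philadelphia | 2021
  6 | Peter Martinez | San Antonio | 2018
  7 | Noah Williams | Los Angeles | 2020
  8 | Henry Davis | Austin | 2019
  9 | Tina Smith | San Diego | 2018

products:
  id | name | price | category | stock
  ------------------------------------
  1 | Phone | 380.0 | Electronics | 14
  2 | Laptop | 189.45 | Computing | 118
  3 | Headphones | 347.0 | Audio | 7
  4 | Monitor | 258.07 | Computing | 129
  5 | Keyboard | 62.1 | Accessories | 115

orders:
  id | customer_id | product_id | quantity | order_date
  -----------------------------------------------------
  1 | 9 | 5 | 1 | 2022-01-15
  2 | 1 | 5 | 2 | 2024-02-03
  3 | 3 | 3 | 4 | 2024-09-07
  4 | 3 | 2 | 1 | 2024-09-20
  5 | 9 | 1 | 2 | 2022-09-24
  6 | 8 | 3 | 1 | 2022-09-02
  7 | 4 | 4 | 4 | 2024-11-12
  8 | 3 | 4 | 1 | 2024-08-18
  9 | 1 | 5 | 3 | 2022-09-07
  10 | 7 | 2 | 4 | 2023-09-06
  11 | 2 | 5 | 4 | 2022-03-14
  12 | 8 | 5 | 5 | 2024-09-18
SELECT id, product_id FROM orders WHERE product_id IN (SELECT id FROM products WHERE category = 'Electronics')

Execution result:
id | product_id
5 | 1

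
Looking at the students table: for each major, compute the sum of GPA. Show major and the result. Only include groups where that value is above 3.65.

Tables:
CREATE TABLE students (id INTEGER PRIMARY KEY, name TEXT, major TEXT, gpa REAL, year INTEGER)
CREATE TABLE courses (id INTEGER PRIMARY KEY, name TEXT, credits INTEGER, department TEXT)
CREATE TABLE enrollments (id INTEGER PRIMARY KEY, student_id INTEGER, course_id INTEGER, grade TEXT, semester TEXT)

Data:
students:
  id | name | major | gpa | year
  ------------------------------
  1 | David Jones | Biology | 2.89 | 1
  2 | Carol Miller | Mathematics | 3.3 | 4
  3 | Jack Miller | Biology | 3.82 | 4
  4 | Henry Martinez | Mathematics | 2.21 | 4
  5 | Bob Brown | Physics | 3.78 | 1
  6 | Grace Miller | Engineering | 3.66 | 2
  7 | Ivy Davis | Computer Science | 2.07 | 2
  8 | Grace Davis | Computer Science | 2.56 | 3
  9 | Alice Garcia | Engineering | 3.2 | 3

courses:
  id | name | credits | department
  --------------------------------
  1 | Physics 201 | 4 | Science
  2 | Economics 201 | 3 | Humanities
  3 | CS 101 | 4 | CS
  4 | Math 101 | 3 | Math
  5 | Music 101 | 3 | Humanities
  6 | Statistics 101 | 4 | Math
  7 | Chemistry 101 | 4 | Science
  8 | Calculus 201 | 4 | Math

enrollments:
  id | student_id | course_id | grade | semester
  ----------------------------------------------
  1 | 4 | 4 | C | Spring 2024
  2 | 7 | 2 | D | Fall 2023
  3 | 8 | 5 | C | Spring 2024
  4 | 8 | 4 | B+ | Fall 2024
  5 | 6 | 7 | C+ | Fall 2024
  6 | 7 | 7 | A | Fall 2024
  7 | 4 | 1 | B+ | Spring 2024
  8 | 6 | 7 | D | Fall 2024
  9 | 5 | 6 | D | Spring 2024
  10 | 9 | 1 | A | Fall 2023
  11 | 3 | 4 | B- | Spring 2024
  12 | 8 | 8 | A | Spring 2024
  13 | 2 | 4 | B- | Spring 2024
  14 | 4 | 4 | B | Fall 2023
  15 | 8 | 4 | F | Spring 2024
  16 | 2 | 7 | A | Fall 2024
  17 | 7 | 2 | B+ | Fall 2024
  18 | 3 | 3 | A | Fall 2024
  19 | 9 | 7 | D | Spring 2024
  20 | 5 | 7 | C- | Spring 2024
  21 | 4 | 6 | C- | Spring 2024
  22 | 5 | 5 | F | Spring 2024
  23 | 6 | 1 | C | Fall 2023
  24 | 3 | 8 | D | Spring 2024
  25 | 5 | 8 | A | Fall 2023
SELECT major, SUM(gpa) AS sum_gpa FROM students GROUP BY major HAVING SUM(gpa) > 3.65

Execution result:
major | sum_gpa
Biology | 6.71
Computer Science | 4.63
Engineering | 6.86
Mathematics | 5.51
Physics | 3.78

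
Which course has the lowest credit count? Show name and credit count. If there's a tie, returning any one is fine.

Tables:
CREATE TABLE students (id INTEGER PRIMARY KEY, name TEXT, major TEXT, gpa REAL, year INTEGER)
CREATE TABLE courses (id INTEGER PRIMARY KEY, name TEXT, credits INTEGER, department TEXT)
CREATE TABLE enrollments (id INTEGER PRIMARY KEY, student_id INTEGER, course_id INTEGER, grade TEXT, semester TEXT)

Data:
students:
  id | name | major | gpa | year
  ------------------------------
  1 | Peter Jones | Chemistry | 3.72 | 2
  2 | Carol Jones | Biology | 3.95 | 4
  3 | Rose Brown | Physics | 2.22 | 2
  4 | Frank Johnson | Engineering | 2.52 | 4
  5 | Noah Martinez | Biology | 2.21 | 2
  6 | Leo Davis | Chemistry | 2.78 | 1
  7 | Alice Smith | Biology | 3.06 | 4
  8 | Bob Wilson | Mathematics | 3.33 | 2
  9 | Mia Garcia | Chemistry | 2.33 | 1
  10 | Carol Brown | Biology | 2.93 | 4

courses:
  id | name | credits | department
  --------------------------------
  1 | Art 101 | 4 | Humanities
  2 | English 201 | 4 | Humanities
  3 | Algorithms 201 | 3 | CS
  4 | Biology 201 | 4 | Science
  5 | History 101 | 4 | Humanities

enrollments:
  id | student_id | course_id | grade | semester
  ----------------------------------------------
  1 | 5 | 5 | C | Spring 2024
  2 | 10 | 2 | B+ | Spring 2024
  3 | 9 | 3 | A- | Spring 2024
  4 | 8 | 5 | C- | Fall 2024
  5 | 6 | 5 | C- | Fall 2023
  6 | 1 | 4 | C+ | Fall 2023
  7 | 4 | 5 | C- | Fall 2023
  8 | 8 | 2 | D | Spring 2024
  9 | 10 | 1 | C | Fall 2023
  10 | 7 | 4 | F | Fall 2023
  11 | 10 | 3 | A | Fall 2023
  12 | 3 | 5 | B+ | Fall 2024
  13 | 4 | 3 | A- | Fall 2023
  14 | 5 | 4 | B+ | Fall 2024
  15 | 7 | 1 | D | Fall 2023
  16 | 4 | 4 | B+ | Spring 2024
SELECT name, credits FROM courses ORDER BY credits ASC LIMIT 1

Execution result:
name | credits
Algorithms 201 | 3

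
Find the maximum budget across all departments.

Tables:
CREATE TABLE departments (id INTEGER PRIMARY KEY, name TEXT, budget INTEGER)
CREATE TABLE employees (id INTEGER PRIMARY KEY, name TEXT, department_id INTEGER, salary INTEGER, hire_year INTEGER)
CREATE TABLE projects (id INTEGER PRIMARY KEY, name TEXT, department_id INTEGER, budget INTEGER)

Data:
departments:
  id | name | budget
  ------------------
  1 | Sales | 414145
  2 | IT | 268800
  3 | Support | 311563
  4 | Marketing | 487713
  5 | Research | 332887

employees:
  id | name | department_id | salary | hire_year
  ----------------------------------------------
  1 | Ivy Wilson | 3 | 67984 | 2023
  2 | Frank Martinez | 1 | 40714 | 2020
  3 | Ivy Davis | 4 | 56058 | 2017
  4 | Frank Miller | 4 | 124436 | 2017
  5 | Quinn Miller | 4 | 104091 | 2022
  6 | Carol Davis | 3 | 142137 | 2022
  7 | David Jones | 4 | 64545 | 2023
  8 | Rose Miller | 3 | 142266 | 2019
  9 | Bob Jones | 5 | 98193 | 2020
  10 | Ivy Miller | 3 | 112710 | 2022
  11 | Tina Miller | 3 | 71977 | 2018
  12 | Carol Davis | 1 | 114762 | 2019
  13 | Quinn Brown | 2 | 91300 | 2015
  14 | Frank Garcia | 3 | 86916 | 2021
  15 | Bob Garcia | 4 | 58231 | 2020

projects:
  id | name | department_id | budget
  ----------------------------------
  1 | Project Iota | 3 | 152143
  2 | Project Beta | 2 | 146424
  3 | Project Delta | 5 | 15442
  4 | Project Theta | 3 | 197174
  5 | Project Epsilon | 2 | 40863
SELECT MAX(budget) FROM departments

Execution result:
487713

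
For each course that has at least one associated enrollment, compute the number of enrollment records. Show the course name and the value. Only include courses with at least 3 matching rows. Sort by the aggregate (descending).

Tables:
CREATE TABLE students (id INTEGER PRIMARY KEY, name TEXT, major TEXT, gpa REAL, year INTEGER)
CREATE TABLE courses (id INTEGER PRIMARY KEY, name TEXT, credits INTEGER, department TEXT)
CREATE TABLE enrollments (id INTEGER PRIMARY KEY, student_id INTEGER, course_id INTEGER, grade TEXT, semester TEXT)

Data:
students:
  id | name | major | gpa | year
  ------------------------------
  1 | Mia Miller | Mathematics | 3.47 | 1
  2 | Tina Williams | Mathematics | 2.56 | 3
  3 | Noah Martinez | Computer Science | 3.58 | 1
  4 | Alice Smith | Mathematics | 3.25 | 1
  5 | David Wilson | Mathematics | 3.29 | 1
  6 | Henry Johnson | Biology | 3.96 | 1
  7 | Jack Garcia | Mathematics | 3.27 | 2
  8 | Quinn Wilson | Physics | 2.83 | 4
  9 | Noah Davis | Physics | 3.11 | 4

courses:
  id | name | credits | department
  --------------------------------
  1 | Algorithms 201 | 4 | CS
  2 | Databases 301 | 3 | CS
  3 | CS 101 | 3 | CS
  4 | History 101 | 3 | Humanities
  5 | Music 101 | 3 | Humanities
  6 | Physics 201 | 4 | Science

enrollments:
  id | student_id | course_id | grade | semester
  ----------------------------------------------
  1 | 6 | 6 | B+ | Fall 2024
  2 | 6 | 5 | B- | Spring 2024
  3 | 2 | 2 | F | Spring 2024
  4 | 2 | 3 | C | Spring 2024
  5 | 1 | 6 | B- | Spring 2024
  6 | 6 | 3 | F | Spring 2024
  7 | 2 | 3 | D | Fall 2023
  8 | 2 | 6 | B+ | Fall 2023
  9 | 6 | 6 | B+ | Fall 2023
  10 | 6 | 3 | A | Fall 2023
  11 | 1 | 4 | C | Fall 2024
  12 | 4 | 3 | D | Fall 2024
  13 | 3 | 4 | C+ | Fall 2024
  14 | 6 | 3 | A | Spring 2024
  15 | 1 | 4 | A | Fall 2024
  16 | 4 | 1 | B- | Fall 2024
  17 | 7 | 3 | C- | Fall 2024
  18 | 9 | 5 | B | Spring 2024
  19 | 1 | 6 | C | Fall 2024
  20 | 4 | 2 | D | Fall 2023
SELECT p.name, COUNT(*) AS n FROM enrollments c JOIN courses p ON c.course_id = p.id GROUP BY p.id, p.name HAVING COUNT(*) >= 3 ORDER BY n DESC

Execution result:
name | n
CS 101 | 7
Physics 201 | 5
History 101 | 3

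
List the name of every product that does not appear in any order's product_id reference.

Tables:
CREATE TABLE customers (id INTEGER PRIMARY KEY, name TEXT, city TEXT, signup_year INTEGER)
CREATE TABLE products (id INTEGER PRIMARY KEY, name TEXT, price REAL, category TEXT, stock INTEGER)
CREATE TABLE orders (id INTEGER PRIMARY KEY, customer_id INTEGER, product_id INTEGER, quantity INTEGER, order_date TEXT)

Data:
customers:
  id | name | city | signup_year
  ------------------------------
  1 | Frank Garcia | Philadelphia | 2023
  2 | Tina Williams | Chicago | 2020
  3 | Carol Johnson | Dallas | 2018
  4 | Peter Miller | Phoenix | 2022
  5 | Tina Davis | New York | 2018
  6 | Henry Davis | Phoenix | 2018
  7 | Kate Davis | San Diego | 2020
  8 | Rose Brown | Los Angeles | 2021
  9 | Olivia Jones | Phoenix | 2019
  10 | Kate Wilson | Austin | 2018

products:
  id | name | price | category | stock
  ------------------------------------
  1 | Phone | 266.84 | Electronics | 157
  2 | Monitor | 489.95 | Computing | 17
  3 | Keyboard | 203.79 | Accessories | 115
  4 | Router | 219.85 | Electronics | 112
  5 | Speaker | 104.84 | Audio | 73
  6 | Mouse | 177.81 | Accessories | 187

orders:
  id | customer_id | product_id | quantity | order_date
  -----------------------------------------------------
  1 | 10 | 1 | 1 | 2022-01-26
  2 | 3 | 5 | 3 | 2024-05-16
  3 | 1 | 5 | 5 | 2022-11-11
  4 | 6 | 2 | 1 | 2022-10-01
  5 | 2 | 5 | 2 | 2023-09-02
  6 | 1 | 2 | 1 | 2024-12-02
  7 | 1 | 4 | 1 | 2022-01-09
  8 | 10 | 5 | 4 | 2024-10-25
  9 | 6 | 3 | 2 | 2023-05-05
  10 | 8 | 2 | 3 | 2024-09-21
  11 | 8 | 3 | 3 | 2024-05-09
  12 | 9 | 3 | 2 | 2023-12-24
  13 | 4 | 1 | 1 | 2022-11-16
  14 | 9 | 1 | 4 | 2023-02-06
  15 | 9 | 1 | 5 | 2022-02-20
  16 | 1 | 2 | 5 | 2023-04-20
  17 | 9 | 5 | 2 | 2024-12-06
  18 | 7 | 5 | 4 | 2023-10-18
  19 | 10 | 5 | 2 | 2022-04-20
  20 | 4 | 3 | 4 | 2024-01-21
SELECT p.name FROM products p LEFT JOIN orders c ON c.product_id = p.id WHERE c.id IS NULL

Execution result:
Mouse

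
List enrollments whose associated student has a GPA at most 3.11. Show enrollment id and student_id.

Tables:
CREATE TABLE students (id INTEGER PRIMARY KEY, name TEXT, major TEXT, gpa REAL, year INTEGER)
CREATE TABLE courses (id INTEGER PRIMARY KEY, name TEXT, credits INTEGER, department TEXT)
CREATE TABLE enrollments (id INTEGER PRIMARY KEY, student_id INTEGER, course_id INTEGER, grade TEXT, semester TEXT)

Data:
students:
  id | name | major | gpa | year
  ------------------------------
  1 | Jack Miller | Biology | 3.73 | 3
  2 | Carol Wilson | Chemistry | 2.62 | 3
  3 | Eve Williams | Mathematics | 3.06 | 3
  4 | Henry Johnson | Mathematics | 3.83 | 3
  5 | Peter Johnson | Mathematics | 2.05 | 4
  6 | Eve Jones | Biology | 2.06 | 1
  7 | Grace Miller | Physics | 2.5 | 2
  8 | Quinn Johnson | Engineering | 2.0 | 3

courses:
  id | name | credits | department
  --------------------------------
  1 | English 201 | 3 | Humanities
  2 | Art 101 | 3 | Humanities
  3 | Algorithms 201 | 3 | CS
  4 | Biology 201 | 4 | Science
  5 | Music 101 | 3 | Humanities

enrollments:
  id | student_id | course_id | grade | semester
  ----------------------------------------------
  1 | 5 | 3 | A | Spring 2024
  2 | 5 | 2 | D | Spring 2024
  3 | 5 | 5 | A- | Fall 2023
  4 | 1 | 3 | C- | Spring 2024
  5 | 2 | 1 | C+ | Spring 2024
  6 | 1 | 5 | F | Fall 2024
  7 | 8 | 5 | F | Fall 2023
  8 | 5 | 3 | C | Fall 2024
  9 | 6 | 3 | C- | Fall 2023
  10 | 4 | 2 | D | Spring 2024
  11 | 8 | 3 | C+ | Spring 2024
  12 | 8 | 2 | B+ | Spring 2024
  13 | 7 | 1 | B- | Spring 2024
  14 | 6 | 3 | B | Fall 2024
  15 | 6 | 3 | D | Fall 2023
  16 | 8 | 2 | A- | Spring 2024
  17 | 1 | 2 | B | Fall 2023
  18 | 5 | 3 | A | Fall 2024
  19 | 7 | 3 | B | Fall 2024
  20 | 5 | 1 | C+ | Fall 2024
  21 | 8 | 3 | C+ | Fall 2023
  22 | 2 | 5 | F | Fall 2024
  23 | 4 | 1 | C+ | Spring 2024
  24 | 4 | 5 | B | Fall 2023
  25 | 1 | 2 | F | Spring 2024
SELECT id, student_id FROM enrollments WHERE student_id IN (SELECT id FROM students WHERE gpa <= 3.11)

Execution result:
id | student_id
1 | 5
2 | 5
3 | 5
5 | 2
7 | 8
8 | 5
9 | 6
11 | 8
12 | 8
13 | 7
14 | 6
15 | 6
16 | 8
18 | 5
19 | 7
20 | 5
21 | 8
22 | 2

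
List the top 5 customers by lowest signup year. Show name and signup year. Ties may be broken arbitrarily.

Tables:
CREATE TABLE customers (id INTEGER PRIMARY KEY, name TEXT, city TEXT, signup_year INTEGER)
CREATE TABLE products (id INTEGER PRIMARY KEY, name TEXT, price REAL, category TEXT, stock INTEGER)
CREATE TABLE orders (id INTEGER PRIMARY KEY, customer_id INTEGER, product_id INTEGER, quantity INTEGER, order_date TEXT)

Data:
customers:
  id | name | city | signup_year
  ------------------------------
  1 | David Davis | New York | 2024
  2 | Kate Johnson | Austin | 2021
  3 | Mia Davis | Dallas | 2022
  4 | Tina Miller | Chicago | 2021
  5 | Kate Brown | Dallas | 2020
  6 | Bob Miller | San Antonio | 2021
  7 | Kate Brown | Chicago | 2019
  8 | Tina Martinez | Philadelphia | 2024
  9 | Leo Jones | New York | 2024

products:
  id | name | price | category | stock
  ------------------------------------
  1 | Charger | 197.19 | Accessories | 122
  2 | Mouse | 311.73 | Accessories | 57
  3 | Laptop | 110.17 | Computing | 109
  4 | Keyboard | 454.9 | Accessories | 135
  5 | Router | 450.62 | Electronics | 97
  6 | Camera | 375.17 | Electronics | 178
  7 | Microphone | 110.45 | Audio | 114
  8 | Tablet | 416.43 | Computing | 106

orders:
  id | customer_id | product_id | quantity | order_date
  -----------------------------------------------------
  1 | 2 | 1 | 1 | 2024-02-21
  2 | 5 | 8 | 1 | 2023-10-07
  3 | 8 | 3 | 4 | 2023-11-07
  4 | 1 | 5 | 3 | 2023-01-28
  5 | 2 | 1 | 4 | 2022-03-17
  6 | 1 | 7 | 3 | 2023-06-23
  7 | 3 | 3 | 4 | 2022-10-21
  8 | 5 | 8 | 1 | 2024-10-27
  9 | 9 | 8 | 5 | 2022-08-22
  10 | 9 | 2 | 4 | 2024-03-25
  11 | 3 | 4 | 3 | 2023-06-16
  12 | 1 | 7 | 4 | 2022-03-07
SELECT name, signup_year FROM customers ORDER BY signup_year ASC LIMIT 5

Execution result:
name | signup_year
Kate Brown | 2019
Kate Brown | 2020
Kate Johnson | 2021
Tina Miller | 2021
Bob Miller | 2021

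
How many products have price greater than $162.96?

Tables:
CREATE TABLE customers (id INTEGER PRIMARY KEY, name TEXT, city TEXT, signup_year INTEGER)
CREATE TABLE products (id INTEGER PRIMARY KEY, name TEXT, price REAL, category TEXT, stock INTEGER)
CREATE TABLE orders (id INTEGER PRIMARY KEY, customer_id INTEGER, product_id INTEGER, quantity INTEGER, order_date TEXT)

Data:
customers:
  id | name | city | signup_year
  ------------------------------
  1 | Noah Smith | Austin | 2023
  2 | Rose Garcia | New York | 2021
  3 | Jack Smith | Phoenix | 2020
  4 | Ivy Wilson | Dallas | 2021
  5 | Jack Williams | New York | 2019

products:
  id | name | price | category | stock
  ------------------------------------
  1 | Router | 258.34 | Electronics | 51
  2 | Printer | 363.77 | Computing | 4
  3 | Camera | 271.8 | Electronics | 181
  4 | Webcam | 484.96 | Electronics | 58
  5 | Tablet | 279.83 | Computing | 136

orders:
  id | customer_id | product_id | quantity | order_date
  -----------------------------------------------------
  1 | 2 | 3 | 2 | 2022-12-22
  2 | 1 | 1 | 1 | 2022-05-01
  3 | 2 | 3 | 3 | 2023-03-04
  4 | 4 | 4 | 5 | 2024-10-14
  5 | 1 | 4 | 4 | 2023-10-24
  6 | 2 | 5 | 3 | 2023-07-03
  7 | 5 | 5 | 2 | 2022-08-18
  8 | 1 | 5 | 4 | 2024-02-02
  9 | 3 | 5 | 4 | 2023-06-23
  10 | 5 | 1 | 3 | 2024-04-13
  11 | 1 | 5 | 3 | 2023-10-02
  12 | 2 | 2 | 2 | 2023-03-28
SELECT COUNT(*) FROM products WHERE price > 162.96

Execution result:
5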